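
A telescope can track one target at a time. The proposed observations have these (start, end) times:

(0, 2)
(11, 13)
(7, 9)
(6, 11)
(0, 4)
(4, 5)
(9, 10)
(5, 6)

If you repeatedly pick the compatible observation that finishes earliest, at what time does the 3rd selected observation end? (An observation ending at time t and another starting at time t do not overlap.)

6

Sorted by end: (0,2)  (0,4)  (4,5)  (5,6)  (7,9)  (9,10)  (6,11)  (11,13)
take (0,2); take (4,5); take (5,6); take (7,9); take (9,10); take (11,13).
Selected: (0,2) (4,5) (5,6) (7,9) (9,10) (11,13)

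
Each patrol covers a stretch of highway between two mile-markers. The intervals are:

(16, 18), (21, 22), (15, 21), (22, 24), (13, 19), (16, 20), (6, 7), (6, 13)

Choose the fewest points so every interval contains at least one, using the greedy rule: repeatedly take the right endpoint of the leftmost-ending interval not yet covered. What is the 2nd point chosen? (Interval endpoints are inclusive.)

18

Sort by right endpoint; whenever an interval is uncovered, place a point at its right end.
Sorted: [6,7] [6,13] [16,18] [13,19] [16,20] [15,21] [21,22] [22,24]
{[6,7],[6,13]} hit by 7; {[16,18],[13,19],[16,20],[15,21]} hit by 18; {[21,22],[22,24]} hit by 22.
Points: 7, 18, 22 (3 total).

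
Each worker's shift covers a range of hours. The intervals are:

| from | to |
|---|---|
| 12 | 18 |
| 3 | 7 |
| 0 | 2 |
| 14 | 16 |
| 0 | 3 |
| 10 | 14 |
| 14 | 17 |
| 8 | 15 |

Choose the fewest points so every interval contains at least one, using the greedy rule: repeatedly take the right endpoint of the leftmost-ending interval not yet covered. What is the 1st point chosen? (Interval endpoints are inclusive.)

Sort by right endpoint; whenever an interval is uncovered, place a point at its right end.
Sorted: [0,2] [0,3] [3,7] [10,14] [8,15] [14,16] [14,17] [12,18]
{[0,2],[0,3]} hit by 2; {[3,7]} hit by 7; {[10,14],[8,15],[14,16],[14,17],[12,18]} hit by 14.
Points: 2, 7, 14 (3 total).

2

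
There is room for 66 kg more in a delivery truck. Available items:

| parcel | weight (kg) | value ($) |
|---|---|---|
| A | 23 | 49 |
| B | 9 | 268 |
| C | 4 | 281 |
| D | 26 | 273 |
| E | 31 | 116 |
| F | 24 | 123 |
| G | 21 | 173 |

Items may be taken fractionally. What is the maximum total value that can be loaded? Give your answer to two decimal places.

Order: C (281/4=70.25) > B (268/9=29.78) > D (273/26=10.50) > G (173/21=8.24) > F (123/24=5.12) > E (116/31=3.74) > A (49/23=2.13)
Fill: take C (4 @ 281) → take B (9 @ 268) → take D (26 @ 273) → take G (21 @ 173) → take 6/24 of F → 30.75; 66/66 used.
Total value = 1025.75

1025.75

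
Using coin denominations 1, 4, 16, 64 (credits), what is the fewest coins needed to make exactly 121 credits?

7

Use the largest denomination that fits, subtract, and repeat.
121 − 1×64→57 − 3×16→9 − 2×4→1 − 1×1→0
Total coins = 1 + 3 + 2 + 1 = 7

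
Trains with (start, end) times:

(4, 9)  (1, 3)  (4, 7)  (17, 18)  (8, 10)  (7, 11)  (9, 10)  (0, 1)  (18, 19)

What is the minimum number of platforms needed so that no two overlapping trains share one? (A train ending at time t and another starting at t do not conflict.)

starts: [0, 1, 4, 4, 7, 8, 9, 17, 18]
ends:   [1, 3, 7, 9, 10, 10, 11, 18, 19]
s0→1 e1→0 s1→1 e3→0 s4→1 s4→2 e7→1 s7→2 s8→3  — peak 3.

3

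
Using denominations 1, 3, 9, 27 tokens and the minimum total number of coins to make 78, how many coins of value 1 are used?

Greedy: take as many of the largest coin as possible, then repeat with the remainder.
78 − 2×27→24 − 2×9→6 − 2×3→0
Count of 1: 0

0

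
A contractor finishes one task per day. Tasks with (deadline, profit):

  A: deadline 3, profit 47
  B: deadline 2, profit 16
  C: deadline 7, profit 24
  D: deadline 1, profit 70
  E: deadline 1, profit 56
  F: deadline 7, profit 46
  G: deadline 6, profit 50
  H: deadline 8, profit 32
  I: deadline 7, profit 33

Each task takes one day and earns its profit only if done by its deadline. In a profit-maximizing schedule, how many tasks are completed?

Sort by profit descending; place each in the latest free slot ≤ its deadline.
By profit: D(d1,70), E(d1,56), G(d6,50), A(d3,47), F(d7,46), I(d7,33), H(d8,32), C(d7,24), B(d2,16)
D→slot 1; E skipped; G→slot 6; A→slot 3; F→slot 7; I→slot 5; H→slot 8; C→slot 4; B→slot 2.
8 of 9 scheduled.

8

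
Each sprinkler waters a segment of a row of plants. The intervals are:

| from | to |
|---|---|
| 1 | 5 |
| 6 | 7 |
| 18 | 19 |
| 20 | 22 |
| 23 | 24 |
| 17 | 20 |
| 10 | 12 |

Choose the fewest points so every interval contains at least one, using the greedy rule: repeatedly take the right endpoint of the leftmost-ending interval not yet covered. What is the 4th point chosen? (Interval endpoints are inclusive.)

Process intervals by earliest right end; each time one isn't hit yet, stab at its right endpoint.
By right end: [1,5]  [6,7]  [10,12]  [18,19]  [17,20]  [20,22]  [23,24]
[1,5] uncovered → point at 5; [6,7] uncovered → point at 7; [10,12] uncovered → point at 12; [18,19] uncovered → point at 19; [20,22] uncovered → point at 22; [23,24] uncovered → point at 24.
Points: 5, 7, 12, 19, 22, 24 (6 total).

19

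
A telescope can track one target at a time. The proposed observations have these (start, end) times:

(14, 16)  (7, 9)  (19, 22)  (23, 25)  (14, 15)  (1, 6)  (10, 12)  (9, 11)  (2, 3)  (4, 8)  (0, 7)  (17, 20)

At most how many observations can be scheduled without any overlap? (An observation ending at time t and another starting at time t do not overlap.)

6

Order by finish time; keep every interval that doesn't clash with the previous kept one.
Sorted by end: (2,3)  (1,6)  (0,7)  (4,8)  (7,9)  (9,11)  (10,12)  (14,15)  (14,16)  (17,20)  (19,22)  (23,25)
take (2,3); skip (1,6); skip (0,7); take (4,8); take (9,11); take (14,15); take (17,20); take (23,25).
Selected 6 observations.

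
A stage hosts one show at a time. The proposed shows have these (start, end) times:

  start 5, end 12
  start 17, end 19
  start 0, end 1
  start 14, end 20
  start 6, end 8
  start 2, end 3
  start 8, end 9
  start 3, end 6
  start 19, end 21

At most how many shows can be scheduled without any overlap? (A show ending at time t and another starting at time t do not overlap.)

7

Sort by end time and greedily take each interval whose start is ≥ the last chosen end.
By end time: (0,1), (2,3), (3,6), (6,8), (8,9), (5,12), (17,19), (14,20), (19,21).
Pick (0,1); next start ≥ 1 → (2,3); next start ≥ 3 → (3,6); next start ≥ 6 → (6,8); next start ≥ 8 → (8,9); next start ≥ 9 → (17,19); next start ≥ 19 → (19,21).
Selected 7 shows.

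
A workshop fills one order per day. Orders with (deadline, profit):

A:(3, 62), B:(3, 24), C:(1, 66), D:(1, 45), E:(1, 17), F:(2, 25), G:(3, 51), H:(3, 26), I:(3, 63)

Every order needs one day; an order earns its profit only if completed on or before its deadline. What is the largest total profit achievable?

Take jobs in profit order; each goes to the latest open slot no later than its deadline.
Profit order: C=66 I=63 A=62 G=51 D=45 H=26 F=25 B=24 E=17
Assign: C→slot 1, I→slot 3, A→slot 2, G skipped, D skipped, H skipped, F skipped, B skipped, E skipped.
Slots: [1:C] [2:A] [3:I]
Profit = 66 + 62 + 63 = 191

191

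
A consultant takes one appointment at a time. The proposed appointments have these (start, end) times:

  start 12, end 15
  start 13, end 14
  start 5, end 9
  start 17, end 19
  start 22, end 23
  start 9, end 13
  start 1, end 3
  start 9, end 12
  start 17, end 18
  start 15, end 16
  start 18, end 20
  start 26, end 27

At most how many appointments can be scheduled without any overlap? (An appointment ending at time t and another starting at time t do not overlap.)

Sorted by end: (1,3)  (5,9)  (9,12)  (9,13)  (13,14)  (12,15)  (15,16)  (17,18)  (17,19)  (18,20)  (22,23)  (26,27)
take (1,3); take (5,9); take (9,12); take (13,14); take (15,16); take (17,18); take (18,20); take (22,23); take (26,27).
Selected 9 appointments.

9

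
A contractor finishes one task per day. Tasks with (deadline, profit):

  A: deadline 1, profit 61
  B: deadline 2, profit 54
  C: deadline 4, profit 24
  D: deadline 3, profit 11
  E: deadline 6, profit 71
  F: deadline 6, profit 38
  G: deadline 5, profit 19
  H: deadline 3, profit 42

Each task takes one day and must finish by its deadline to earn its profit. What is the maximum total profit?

Profit order: E=71 A=61 B=54 H=42 F=38 C=24 G=19 D=11
Assign: E→slot 6, A→slot 1, B→slot 2, H→slot 3, F→slot 5, C→slot 4, G skipped, D skipped.
Slots: [1:A] [2:B] [3:H] [4:C] [5:F] [6:E]
Profit = 61 + 54 + 42 + 24 + 38 + 71 = 290

290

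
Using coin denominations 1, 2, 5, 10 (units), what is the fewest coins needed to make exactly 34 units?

5

Greedy: take as many of the largest coin as possible, then repeat with the remainder.
34 = 3×10 + 2×2
Total coins = 3 + 2 = 5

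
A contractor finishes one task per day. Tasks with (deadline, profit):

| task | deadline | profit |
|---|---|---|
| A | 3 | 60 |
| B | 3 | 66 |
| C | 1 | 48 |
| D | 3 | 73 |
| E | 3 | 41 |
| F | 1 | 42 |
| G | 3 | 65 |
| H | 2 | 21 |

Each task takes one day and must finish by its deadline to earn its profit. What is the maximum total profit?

204

Sort by profit descending; place each in the latest free slot ≤ its deadline.
By profit: D(d3,73), B(d3,66), G(d3,65), A(d3,60), C(d1,48), F(d1,42), E(d3,41), H(d2,21)
D→slot 3; B→slot 2; G→slot 1; A skipped; C skipped; F skipped; E skipped; H skipped.
Profit = 65 + 66 + 73 = 204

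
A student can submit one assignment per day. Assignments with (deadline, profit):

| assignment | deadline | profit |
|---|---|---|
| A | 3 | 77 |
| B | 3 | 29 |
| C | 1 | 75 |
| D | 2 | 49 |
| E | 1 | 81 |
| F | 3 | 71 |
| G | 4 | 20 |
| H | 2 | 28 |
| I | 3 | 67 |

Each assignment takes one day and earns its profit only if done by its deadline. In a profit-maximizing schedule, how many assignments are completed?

Take jobs in profit order; each goes to the latest open slot no later than its deadline.
Profit order: E=81 A=77 C=75 F=71 I=67 D=49 B=29 H=28 G=20
Assign: E→slot 1, A→slot 3, C skipped, F→slot 2, I skipped, D skipped, B skipped, H skipped, G→slot 4.
Slots: [1:E] [2:F] [3:A] [4:G]
4 of 9 scheduled.

4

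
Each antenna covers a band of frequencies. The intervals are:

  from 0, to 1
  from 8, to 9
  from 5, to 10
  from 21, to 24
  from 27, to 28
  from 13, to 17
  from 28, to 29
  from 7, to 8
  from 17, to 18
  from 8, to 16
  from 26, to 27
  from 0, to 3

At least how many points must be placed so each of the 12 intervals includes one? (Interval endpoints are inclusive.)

6

Process intervals by earliest right end; each time one isn't hit yet, stab at its right endpoint.
By right end: [0,1]  [0,3]  [7,8]  [8,9]  [5,10]  [8,16]  [13,17]  [17,18]  [21,24]  [26,27]  [27,28]  [28,29]
[0,1] uncovered → point at 1; [7,8] uncovered → point at 8; [13,17] uncovered → point at 17; [21,24] uncovered → point at 24; [26,27] uncovered → point at 27; [28,29] uncovered → point at 29.
Points: 1, 8, 17, 24, 27, 29 (6 total).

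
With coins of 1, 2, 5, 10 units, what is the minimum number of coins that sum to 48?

Greedy: take as many of the largest coin as possible, then repeat with the remainder.
48 = 4×10 + 1×5 + 1×2 + 1×1
Total coins = 4 + 1 + 1 + 1 = 7

7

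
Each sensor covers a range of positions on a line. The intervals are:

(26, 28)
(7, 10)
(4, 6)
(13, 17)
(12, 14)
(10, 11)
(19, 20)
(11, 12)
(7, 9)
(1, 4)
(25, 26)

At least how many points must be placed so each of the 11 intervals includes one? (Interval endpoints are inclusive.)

Sorted: [1,4] [4,6] [7,9] [7,10] [10,11] [11,12] [12,14] [13,17] [19,20] [25,26] [26,28]
{[1,4],[4,6]} hit by 4; {[7,9],[7,10]} hit by 9; {[10,11],[11,12]} hit by 11; {[12,14],[13,17]} hit by 14; {[19,20]} hit by 20; {[25,26],[26,28]} hit by 26.
Points: 4, 9, 11, 14, 20, 26 (6 total).

6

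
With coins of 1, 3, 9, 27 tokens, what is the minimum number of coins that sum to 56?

Greedy: take as many of the largest coin as possible, then repeat with the remainder.
56 = 2×27 + 2×1
Total coins = 2 + 2 = 4

4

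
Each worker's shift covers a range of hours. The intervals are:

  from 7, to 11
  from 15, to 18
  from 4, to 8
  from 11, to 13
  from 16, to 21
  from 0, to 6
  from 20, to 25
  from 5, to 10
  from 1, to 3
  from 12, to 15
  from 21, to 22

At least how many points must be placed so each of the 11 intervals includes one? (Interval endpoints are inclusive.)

5

Sort by right endpoint; whenever an interval is uncovered, place a point at its right end.
Sorted: [1,3] [0,6] [4,8] [5,10] [7,11] [11,13] [12,15] [15,18] [16,21] [21,22] [20,25]
{[1,3],[0,6]} hit by 3; {[4,8],[5,10],[7,11]} hit by 8; {[11,13],[12,15]} hit by 13; {[15,18],[16,21]} hit by 18; {[21,22],[20,25]} hit by 22.
Points: 3, 8, 13, 18, 22 (5 total).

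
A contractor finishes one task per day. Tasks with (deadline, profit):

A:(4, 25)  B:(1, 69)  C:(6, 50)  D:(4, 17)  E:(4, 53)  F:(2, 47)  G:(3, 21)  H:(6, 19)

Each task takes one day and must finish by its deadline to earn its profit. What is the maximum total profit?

Sort by profit descending; place each in the latest free slot ≤ its deadline.
By profit: B(d1,69), E(d4,53), C(d6,50), F(d2,47), A(d4,25), G(d3,21), H(d6,19), D(d4,17)
B→slot 1; E→slot 4; C→slot 6; F→slot 2; A→slot 3; G skipped; H→slot 5; D skipped.
Profit = 69 + 47 + 25 + 53 + 19 + 50 = 263

263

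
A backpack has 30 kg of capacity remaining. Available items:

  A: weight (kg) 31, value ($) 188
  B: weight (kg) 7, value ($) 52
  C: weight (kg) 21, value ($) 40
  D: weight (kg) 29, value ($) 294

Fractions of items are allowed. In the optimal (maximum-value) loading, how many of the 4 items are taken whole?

1

Greedy by value/weight ratio, highest first.
Order: D (294/29=10.14) > B (52/7=7.43) > A (188/31=6.06) > C (40/21=1.90)
Fill: take D (29 @ 294) → take 1/7 of B → 7.43; 30/30 used.
1 item(s) taken whole; one partial (take 1/7 of B).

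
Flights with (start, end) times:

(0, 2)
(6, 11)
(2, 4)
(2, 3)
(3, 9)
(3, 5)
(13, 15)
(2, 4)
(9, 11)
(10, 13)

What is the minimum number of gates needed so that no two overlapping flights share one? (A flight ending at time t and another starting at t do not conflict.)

Count concurrent intervals with a sweep; the peak is the room count.
Events (time:±→running): 0:+→1 2:-→0 2:+→1 2:+→2 2:+→3 3:-→2 3:+→3 3:+→4 … peak 4.

4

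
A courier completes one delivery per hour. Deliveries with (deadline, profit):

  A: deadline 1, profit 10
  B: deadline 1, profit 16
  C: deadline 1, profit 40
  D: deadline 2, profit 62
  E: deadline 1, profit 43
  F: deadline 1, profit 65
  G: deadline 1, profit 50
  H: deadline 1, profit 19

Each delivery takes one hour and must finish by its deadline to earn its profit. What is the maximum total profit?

Profit order: F=65 D=62 G=50 E=43 C=40 H=19 B=16 A=10
Assign: F→slot 1, D→slot 2, G skipped, E skipped, C skipped, H skipped, B skipped, A skipped.
Slots: [1:F] [2:D]
Profit = 65 + 62 = 127

127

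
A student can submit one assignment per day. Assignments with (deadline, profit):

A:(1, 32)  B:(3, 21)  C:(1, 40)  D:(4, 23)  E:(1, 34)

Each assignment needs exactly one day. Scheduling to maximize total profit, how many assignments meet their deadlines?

3

Take jobs in profit order; each goes to the latest open slot no later than its deadline.
Profit order: C=40 E=34 A=32 D=23 B=21
Assign: C→slot 1, E skipped, A skipped, D→slot 4, B→slot 3.
Slots: [1:C] [3:B] [4:D]
3 of 5 scheduled.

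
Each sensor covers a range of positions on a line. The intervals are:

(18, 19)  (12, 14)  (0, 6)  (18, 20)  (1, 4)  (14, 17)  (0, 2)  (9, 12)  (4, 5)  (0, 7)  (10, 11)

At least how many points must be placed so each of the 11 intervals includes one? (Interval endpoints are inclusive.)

5

Process intervals by earliest right end; each time one isn't hit yet, stab at its right endpoint.
By right end: [0,2]  [1,4]  [4,5]  [0,6]  [0,7]  [10,11]  [9,12]  [12,14]  [14,17]  [18,19]  [18,20]
[0,2] uncovered → point at 2; [4,5] uncovered → point at 5; [10,11] uncovered → point at 11; [12,14] uncovered → point at 14; [18,19] uncovered → point at 19.
Points: 2, 5, 11, 14, 19 (5 total).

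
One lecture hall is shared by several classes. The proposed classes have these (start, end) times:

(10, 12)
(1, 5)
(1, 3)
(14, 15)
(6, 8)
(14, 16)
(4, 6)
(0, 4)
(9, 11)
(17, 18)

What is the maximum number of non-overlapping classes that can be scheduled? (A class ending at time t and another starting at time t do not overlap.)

6

Greedy by earliest finish: after sorting by end time, pick each interval compatible with the last pick.
By end time: (1,3), (0,4), (1,5), (4,6), (6,8), (9,11), (10,12), (14,15), (14,16), (17,18).
Pick (1,3); next start ≥ 3 → (4,6); next start ≥ 6 → (6,8); next start ≥ 8 → (9,11); next start ≥ 11 → (14,15); next start ≥ 15 → (17,18).
Selected 6 classes.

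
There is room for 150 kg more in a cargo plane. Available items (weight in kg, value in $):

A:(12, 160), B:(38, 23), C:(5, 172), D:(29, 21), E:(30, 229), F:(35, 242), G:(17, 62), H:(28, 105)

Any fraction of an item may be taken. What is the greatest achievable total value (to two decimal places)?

Sort by value per unit weight and fill in that order.
Ratios (sorted): C 34.40, A 13.33, E 7.63, F 6.91, H 3.75, G 3.65, D 0.72, B 0.61
take C (5 @ 172); take A (12 @ 160); take E (30 @ 229); take F (35 @ 242); take H (28 @ 105); take G (17 @ 62); take 23/29 of D → 16.66. Capacity used 150/150.
Total value = 986.66

986.66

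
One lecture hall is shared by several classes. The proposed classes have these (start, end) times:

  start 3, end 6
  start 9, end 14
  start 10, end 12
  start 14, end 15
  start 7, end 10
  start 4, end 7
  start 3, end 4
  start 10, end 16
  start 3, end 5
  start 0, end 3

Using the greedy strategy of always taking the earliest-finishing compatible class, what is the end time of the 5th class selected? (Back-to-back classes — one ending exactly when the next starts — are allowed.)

Greedy by earliest finish: after sorting by end time, pick each interval compatible with the last pick.
By end time: (0,3), (3,4), (3,5), (3,6), (4,7), (7,10), (10,12), (9,14), (14,15), (10,16).
Pick (0,3); next start ≥ 3 → (3,4); next start ≥ 4 → (4,7); next start ≥ 7 → (7,10); next start ≥ 10 → (10,12); next start ≥ 12 → (14,15).
Selected: (0,3) (3,4) (4,7) (7,10) (10,12) (14,15)

12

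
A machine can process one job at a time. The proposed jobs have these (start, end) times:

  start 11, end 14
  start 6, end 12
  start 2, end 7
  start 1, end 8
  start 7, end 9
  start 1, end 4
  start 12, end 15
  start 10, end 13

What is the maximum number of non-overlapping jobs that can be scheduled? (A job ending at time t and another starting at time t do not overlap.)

Sort by end time and greedily take each interval whose start is ≥ the last chosen end.
By end time: (1,4), (2,7), (1,8), (7,9), (6,12), (10,13), (11,14), (12,15).
Pick (1,4); next start ≥ 4 → (7,9); next start ≥ 9 → (10,13).
Selected 3 jobs.

3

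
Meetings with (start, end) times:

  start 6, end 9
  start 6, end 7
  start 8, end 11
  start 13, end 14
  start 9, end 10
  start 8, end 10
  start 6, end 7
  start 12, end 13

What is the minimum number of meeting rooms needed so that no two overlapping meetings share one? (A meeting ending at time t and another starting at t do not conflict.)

3

The answer is the maximum number of intervals overlapping at any instant.
starts: [6, 6, 6, 8, 8, 9, 12, 13]
ends:   [7, 7, 9, 10, 10, 11, 13, 14]
s6→1 s6→2 s6→3  — peak 3.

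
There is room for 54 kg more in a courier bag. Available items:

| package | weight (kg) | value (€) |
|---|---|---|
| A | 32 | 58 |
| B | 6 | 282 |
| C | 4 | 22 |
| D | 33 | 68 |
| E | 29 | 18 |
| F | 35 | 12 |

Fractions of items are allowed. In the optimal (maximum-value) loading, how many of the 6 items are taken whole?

3

Sort by value per unit weight and fill in that order.
Ratios (sorted): B 47.00, C 5.50, D 2.06, A 1.81, E 0.62, F 0.34
take B (6 @ 282); take C (4 @ 22); take D (33 @ 68); take 11/32 of A → 19.94. Capacity used 54/54.
3 item(s) taken whole; one partial (take 11/32 of A).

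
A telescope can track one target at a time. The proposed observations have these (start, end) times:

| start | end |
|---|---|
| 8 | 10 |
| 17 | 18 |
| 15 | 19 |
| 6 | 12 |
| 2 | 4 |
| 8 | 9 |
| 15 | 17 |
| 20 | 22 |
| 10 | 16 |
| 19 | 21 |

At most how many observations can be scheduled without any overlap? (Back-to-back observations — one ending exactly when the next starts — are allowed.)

Sorted by end: (2,4)  (8,9)  (8,10)  (6,12)  (10,16)  (15,17)  (17,18)  (15,19)  (19,21)  (20,22)
take (2,4); take (8,9); take (10,16); take (17,18); skip (15,19); take (19,21).
Selected 5 observations.

5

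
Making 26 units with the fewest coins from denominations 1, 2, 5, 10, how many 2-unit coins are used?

0

Greedy: take as many of the largest coin as possible, then repeat with the remainder.
26 − 2×10→6 − 1×5→1 − 1×1→0
Count of 2: 0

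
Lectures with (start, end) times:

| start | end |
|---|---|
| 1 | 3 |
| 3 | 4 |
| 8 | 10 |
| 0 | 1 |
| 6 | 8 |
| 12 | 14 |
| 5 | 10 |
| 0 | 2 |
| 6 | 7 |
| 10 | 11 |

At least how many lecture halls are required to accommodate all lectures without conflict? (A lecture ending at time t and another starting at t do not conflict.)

Count concurrent intervals with a sweep; the peak is the room count.
starts: [0, 0, 1, 3, 5, 6, 6, 8, 10, 12]
ends:   [1, 2, 3, 4, 7, 8, 10, 10, 11, 14]
s0→1 s0→2 e1→1 s1→2 e2→1 e3→0 s3→1 e4→0 s5→1 s6→2 s6→3  — peak 3.

3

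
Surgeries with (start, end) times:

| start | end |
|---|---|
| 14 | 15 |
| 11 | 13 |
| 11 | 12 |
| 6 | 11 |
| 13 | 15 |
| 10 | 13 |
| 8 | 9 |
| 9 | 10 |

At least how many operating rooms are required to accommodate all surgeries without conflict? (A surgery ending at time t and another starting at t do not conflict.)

starts: [6, 8, 9, 10, 11, 11, 13, 14]
ends:   [9, 10, 11, 12, 13, 13, 15, 15]
s6→1 s8→2 e9→1 s9→2 e10→1 s10→2 e11→1 s11→2 s11→3  — peak 3.

3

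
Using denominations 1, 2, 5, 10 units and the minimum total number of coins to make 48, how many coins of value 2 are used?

Greedy: take as many of the largest coin as possible, then repeat with the remainder.
48 − 4×10→8 − 1×5→3 − 1×2→1 − 1×1→0
Count of 2: 1

1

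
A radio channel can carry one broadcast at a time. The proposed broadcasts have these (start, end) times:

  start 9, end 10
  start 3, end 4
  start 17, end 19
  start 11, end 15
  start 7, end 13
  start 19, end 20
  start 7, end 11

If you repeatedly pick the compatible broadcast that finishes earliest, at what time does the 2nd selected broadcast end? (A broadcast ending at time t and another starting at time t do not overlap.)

10

Sort by end time and greedily take each interval whose start is ≥ the last chosen end.
Sorted by end: (3,4)  (9,10)  (7,11)  (7,13)  (11,15)  (17,19)  (19,20)
take (3,4); take (9,10); skip (7,13); take (11,15); take (17,19); take (19,20).
Selected: (3,4) (9,10) (11,15) (17,19) (19,20)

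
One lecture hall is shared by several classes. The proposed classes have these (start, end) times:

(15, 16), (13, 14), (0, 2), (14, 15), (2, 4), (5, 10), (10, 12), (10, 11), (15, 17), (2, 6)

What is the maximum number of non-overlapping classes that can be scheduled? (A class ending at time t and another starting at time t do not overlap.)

Sorted by end: (0,2)  (2,4)  (2,6)  (5,10)  (10,11)  (10,12)  (13,14)  (14,15)  (15,16)  (15,17)
take (0,2); take (2,4); take (5,10); take (10,11); take (13,14); take (14,15); take (15,16).
Selected 7 classes.

7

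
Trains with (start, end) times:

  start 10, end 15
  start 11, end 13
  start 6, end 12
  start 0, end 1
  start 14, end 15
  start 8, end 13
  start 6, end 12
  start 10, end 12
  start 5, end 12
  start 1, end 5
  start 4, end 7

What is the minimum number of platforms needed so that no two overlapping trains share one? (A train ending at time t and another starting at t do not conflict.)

7

Count concurrent intervals with a sweep; the peak is the room count.
Events (time:±→running): 0:+→1 1:-→0 1:+→1 4:+→2 5:-→1 5:+→2 6:+→3 6:+→4 7:-→3 8:+→4 10:+→5 10:+→6 11:+→7 … peak 7.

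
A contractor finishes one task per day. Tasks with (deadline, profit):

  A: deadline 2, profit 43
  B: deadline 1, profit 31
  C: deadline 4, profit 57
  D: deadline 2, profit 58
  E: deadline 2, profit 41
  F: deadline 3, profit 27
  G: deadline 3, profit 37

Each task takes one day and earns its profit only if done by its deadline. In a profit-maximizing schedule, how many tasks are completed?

4

Sort by profit descending; place each in the latest free slot ≤ its deadline.
Profit order: D=58 C=57 A=43 E=41 G=37 B=31 F=27
Assign: D→slot 2, C→slot 4, A→slot 1, E skipped, G→slot 3, B skipped, F skipped.
Slots: [1:A] [2:D] [3:G] [4:C]
4 of 7 scheduled.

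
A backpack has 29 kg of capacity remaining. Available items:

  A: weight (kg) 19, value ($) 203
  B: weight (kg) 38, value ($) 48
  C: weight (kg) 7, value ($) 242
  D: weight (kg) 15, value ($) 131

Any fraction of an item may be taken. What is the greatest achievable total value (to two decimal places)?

Greedy by value/weight ratio, highest first.
Order: C (242/7=34.57) > A (203/19=10.68) > D (131/15=8.73) > B (48/38=1.26)
Fill: take C (7 @ 242) → take A (19 @ 203) → take 3/15 of D → 26.20; 29/29 used.
Total value = 471.20

471.20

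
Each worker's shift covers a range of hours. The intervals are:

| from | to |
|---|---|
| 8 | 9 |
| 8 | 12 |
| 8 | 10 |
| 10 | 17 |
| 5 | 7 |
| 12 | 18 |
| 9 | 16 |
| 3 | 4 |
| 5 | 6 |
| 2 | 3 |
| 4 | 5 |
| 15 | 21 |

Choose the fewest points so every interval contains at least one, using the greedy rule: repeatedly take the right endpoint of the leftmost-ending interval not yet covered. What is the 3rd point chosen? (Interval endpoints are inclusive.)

By right end: [2,3]  [3,4]  [4,5]  [5,6]  [5,7]  [8,9]  [8,10]  [8,12]  [9,16]  [10,17]  [12,18]  [15,21]
[2,3] uncovered → point at 3; [4,5] uncovered → point at 5; [8,9] uncovered → point at 9; [10,17] uncovered → point at 17.
Points: 3, 5, 9, 17 (4 total).

9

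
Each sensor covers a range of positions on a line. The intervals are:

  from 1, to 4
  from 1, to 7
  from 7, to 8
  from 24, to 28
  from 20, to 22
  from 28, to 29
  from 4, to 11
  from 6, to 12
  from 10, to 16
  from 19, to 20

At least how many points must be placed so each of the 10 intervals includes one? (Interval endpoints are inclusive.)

Sorted: [1,4] [1,7] [7,8] [4,11] [6,12] [10,16] [19,20] [20,22] [24,28] [28,29]
{[1,4],[1,7]} hit by 4; {[7,8],[4,11],[6,12]} hit by 8; {[10,16]} hit by 16; {[19,20],[20,22]} hit by 20; {[24,28],[28,29]} hit by 28.
Points: 4, 8, 16, 20, 28 (5 total).

5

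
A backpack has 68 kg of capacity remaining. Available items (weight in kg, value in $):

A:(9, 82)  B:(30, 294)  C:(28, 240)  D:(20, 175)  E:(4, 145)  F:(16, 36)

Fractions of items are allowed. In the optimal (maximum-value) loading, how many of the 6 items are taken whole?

4

Sort by value per unit weight and fill in that order.
Ratios (sorted): E 36.25, B 9.80, A 9.11, D 8.75, C 8.57, F 2.25
take E (4 @ 145); take B (30 @ 294); take A (9 @ 82); take D (20 @ 175); take 5/28 of C → 42.86. Capacity used 68/68.
4 item(s) taken whole; one partial (take 5/28 of C).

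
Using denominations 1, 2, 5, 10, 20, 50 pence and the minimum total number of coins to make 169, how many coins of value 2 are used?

169 = 3×50 + 1×10 + 1×5 + 2×2
Count of 2: 2

2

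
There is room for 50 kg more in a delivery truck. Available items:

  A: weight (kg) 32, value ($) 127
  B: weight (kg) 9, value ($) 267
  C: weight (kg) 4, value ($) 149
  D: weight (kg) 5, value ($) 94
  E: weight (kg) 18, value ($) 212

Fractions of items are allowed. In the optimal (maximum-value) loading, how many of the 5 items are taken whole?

Order: C (149/4=37.25) > B (267/9=29.67) > D (94/5=18.80) > E (212/18=11.78) > A (127/32=3.97)
Fill: take C (4 @ 149) → take B (9 @ 267) → take D (5 @ 94) → take E (18 @ 212) → take 14/32 of A → 55.56; 50/50 used.
4 item(s) taken whole; one partial (take 14/32 of A).

4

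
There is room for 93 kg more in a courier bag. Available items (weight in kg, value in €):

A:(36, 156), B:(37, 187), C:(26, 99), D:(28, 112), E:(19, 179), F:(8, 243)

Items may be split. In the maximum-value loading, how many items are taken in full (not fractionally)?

Greedy by value/weight ratio, highest first.
Order: F (243/8=30.38) > E (179/19=9.42) > B (187/37=5.05) > A (156/36=4.33) > D (112/28=4.00) > C (99/26=3.81)
Fill: take F (8 @ 243) → take E (19 @ 179) → take B (37 @ 187) → take 29/36 of A → 125.67; 93/93 used.
3 item(s) taken whole; one partial (take 29/36 of A).

3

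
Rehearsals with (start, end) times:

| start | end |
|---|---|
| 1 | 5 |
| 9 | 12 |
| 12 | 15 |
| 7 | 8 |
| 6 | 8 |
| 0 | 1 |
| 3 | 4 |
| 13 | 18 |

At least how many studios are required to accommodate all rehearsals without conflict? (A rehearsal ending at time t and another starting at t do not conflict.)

Events (time:±→running): 0:+→1 1:-→0 1:+→1 3:+→2 … peak 2.

2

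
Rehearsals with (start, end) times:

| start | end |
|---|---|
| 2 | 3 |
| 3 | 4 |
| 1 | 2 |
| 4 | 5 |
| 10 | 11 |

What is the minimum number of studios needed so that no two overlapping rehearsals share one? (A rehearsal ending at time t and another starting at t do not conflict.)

1

Count concurrent intervals with a sweep; the peak is the room count.
starts: [1, 2, 3, 4, 10]
ends:   [2, 3, 4, 5, 11]
s1→1  — peak 1.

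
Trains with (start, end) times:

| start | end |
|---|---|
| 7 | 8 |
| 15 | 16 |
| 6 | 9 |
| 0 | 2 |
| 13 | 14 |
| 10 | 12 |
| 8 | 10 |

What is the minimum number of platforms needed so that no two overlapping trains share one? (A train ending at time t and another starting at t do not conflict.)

2

The answer is the maximum number of intervals overlapping at any instant.
starts: [0, 6, 7, 8, 10, 13, 15]
ends:   [2, 8, 9, 10, 12, 14, 16]
s0→1 e2→0 s6→1 s7→2  — peak 2.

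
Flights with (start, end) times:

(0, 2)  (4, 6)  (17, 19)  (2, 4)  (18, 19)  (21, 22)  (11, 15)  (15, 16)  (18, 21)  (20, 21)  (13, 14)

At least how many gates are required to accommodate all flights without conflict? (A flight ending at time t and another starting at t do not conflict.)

starts: [0, 2, 4, 11, 13, 15, 17, 18, 18, 20, 21]
ends:   [2, 4, 6, 14, 15, 16, 19, 19, 21, 21, 22]
s0→1 e2→0 s2→1 e4→0 s4→1 e6→0 s11→1 s13→2 e14→1 e15→0 s15→1 e16→0 s17→1 s18→2 s18→3  — peak 3.

3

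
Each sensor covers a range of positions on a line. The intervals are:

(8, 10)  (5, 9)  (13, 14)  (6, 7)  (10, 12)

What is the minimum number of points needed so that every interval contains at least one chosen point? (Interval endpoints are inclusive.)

By right end: [6,7]  [5,9]  [8,10]  [10,12]  [13,14]
[6,7] uncovered → point at 7; [8,10] uncovered → point at 10; [13,14] uncovered → point at 14.
Points: 7, 10, 14 (3 total).

3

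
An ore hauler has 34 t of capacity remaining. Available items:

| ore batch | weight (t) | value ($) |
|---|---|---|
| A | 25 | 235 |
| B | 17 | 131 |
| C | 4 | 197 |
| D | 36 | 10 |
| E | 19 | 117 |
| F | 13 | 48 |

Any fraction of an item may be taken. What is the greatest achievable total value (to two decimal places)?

Ratios (sorted): C 49.25, A 9.40, B 7.71, E 6.16, F 3.69, D 0.28
take C (4 @ 197); take A (25 @ 235); take 5/17 of B → 38.53. Capacity used 34/34.
Total value = 470.53

470.53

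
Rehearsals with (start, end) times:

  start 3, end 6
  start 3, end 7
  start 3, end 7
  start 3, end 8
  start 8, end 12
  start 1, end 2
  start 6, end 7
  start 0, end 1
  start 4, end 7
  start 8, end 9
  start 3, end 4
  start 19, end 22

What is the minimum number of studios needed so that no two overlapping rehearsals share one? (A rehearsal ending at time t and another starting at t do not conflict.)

Events (time:±→running): 0:+→1 1:-→0 1:+→1 2:-→0 3:+→1 3:+→2 3:+→3 3:+→4 3:+→5 … peak 5.

5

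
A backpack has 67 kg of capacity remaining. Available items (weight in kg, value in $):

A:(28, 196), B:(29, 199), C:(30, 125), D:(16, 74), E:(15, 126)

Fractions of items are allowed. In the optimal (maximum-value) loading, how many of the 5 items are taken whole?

2

Order: E (126/15=8.40) > A (196/28=7.00) > B (199/29=6.86) > D (74/16=4.62) > C (125/30=4.17)
Fill: take E (15 @ 126) → take A (28 @ 196) → take 24/29 of B → 164.69; 67/67 used.
2 item(s) taken whole; one partial (take 24/29 of B).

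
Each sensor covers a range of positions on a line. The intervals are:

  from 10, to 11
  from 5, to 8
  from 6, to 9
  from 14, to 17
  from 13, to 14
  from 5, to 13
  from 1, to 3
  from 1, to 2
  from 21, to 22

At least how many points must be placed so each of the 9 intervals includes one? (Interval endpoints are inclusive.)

Sorted: [1,2] [1,3] [5,8] [6,9] [10,11] [5,13] [13,14] [14,17] [21,22]
{[1,2],[1,3]} hit by 2; {[5,8],[6,9]} hit by 8; {[10,11],[5,13]} hit by 11; {[13,14],[14,17]} hit by 14; {[21,22]} hit by 22.
Points: 2, 8, 11, 14, 22 (5 total).

5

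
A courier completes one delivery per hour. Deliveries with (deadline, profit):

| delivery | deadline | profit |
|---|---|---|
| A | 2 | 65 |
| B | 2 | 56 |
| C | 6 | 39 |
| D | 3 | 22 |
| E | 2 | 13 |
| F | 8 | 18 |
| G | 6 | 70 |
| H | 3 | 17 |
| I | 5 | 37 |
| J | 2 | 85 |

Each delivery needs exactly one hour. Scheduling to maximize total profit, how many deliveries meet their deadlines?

Sort by profit descending; place each in the latest free slot ≤ its deadline.
Profit order: J=85 G=70 A=65 B=56 C=39 I=37 D=22 F=18 H=17 E=13
Assign: J→slot 2, G→slot 6, A→slot 1, B skipped, C→slot 5, I→slot 4, D→slot 3, F→slot 8, H skipped, E skipped.
Slots: [1:A] [2:J] [3:D] [4:I] [5:C] [6:G] [8:F]
7 of 10 scheduled.

7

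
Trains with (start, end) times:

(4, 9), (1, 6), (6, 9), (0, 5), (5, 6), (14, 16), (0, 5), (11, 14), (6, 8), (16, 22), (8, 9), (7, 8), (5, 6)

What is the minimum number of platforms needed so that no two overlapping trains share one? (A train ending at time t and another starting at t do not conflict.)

The answer is the maximum number of intervals overlapping at any instant.
starts: [0, 0, 1, 4, 5, 5, 6, 6, 7, 8, 11, 14, 16]
ends:   [5, 5, 6, 6, 6, 8, 8, 9, 9, 9, 14, 16, 22]
s0→1 s0→2 s1→3 s4→4  — peak 4.

4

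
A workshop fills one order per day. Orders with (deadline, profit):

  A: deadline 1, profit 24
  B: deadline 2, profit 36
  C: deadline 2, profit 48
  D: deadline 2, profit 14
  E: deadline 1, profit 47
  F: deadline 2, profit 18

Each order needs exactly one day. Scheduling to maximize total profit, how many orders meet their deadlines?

2

Take jobs in profit order; each goes to the latest open slot no later than its deadline.
By profit: C(d2,48), E(d1,47), B(d2,36), A(d1,24), F(d2,18), D(d2,14)
C→slot 2; E→slot 1; B skipped; A skipped; F skipped; D skipped.
2 of 6 scheduled.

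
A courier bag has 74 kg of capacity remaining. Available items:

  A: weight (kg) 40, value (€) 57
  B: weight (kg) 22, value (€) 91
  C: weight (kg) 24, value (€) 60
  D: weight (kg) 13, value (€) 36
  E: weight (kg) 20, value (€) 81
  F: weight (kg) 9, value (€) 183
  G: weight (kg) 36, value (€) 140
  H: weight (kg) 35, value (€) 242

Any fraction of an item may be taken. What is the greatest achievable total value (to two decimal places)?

548.40

Greedy by value/weight ratio, highest first.
Ratios (sorted): F 20.33, H 6.91, B 4.14, E 4.05, G 3.89, D 2.77, C 2.50, A 1.43
take F (9 @ 183); take H (35 @ 242); take B (22 @ 91); take 8/20 of E → 32.40. Capacity used 74/74.
Total value = 548.40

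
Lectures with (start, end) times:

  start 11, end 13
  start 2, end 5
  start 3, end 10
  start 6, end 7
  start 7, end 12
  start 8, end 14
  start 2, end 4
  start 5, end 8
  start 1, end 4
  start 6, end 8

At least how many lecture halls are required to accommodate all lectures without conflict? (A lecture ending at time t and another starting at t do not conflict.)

The answer is the maximum number of intervals overlapping at any instant.
Events (time:±→running): 1:+→1 2:+→2 2:+→3 3:+→4 … peak 4.

4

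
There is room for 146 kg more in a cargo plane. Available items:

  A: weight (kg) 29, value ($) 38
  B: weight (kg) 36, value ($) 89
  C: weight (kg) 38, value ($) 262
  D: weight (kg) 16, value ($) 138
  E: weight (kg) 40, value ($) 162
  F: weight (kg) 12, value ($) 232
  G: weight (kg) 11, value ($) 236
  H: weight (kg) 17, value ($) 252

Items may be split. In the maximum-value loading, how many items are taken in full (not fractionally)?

Ratios (sorted): G 21.45, F 19.33, H 14.82, D 8.62, C 6.89, E 4.05, B 2.47, A 1.31
take G (11 @ 236); take F (12 @ 232); take H (17 @ 252); take D (16 @ 138); take C (38 @ 262); take E (40 @ 162); take 12/36 of B → 29.67. Capacity used 146/146.
6 item(s) taken whole; one partial (take 12/36 of B).

6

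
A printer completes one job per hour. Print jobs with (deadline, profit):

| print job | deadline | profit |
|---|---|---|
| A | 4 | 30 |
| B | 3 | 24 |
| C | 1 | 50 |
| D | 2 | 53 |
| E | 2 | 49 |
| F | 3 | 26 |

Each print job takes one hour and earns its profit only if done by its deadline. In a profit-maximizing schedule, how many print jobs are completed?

Profit order: D=53 C=50 E=49 A=30 F=26 B=24
Assign: D→slot 2, C→slot 1, E skipped, A→slot 4, F→slot 3, B skipped.
Slots: [1:C] [2:D] [3:F] [4:A]
4 of 6 scheduled.

4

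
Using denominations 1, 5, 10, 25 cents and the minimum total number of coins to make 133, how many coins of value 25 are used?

5

Use the largest denomination that fits, subtract, and repeat.
133 − 5×25→8 − 1×5→3 − 3×1→0
Count of 25: 5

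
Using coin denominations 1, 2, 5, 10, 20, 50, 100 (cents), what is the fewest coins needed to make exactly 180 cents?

Use the largest denomination that fits, subtract, and repeat.
180 = 1×100 + 1×50 + 1×20 + 1×10
Total coins = 1 + 1 + 1 + 1 = 4

4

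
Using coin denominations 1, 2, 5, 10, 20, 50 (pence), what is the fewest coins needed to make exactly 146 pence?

146 − 2×50→46 − 2×20→6 − 1×5→1 − 1×1→0
Total coins = 2 + 2 + 1 + 1 = 6

6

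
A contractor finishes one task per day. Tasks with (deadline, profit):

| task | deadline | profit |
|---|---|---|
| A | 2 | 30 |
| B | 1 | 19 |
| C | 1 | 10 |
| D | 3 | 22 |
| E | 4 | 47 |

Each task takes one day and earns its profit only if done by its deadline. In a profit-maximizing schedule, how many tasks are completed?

4

Take jobs in profit order; each goes to the latest open slot no later than its deadline.
Profit order: E=47 A=30 D=22 B=19 C=10
Assign: E→slot 4, A→slot 2, D→slot 3, B→slot 1, C skipped.
Slots: [1:B] [2:A] [3:D] [4:E]
4 of 5 scheduled.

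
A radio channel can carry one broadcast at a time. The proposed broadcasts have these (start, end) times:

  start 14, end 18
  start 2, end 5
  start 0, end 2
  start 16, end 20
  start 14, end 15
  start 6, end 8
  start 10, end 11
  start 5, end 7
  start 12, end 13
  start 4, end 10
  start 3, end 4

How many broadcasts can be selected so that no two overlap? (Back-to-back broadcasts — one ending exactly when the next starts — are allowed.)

7

Order by finish time; keep every interval that doesn't clash with the previous kept one.
Sorted by end: (0,2)  (3,4)  (2,5)  (5,7)  (6,8)  (4,10)  (10,11)  (12,13)  (14,15)  (14,18)  (16,20)
take (0,2); take (3,4); take (5,7); take (10,11); take (12,13); take (14,15); skip (14,18); take (16,20).
Selected 7 broadcasts.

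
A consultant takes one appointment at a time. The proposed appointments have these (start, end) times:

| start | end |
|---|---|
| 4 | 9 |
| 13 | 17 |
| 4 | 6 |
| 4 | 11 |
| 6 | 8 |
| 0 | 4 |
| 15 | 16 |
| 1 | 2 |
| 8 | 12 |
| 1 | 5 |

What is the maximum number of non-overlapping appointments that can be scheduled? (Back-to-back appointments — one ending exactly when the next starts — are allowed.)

By end time: (1,2), (0,4), (1,5), (4,6), (6,8), (4,9), (4,11), (8,12), (15,16), (13,17).
Pick (1,2); next start ≥ 2 → (4,6); next start ≥ 6 → (6,8); next start ≥ 8 → (8,12); next start ≥ 12 → (15,16).
Selected 5 appointments.

5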